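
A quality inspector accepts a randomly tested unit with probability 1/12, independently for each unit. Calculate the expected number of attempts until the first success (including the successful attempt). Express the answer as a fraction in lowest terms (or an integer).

For a geometric distribution, E[trials] = 1/p = 1/(1/12) = 12.

12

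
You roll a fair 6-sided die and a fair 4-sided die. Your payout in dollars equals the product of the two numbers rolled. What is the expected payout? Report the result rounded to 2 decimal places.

Distribution of the product of the two numbers rolled: 1 w.p. 1/24, 2 w.p. 1/12, 3 w.p. 1/12, 4 w.p. 1/8, 5 w.p. 1/24, 6 w.p. 1/8, …
E[payout] = (1/24)·1 + (1/12)·2 + (1/12)·3 + (1/8)·4 + (1/24)·5 + (1/8)·6 + (1/12)·8 + (1/24)·9 + (1/24)·10 + (1/8)·12 + (1/24)·15 + (1/24)·16 + (1/24)·18 + (1/24)·20 + (1/24)·24 = 35/4
≈ $8.75

$8.75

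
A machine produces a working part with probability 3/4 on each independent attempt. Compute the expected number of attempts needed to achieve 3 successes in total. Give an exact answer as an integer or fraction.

By linearity (sum of 3 independent geometric waits), E[trials] = 3/p = 3/(3/4) = 4.

4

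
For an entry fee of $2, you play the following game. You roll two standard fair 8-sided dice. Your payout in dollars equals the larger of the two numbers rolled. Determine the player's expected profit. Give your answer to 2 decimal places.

$3.81

Distribution of the larger of the two numbers rolled: 1 w.p. 1/64, 2 w.p. 3/64, 3 w.p. 5/64, 4 w.p. 7/64, 5 w.p. 9/64, 6 w.p. 11/64, …
E[payout] = (1/64)·1 + (3/64)·2 + (5/64)·3 + (7/64)·4 + (9/64)·5 + (11/64)·6 + (13/64)·7 + (15/64)·8 = 93/16
Expected profit = 93/16 − 2 = 61/16 ≈ $3.81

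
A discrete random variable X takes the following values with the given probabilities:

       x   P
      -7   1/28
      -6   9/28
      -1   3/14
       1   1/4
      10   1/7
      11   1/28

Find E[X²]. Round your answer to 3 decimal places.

E[X²] = (1/28)·49 + (9/28)·36 + (3/14)·1 + (1/4)·1 + (1/7)·100 + (1/28)·121
     = 907/28 ≈ 32.393

32.393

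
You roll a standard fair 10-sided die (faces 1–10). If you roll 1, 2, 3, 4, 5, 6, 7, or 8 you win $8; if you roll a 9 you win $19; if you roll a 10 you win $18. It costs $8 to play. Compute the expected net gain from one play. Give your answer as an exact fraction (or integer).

E[payout] = (4/5)·8 + (1/10)·18 + (1/10)·19 = 101/10
Expected profit = 101/10 − 8 = 21/10

21/10 dollars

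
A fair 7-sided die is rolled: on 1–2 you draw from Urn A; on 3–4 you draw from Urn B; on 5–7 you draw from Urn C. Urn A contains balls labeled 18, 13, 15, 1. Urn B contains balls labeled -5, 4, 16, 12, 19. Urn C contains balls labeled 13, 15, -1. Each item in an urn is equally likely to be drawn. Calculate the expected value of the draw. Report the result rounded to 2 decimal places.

E[X | Urn A] = (18 + 13 + 15 + 1)/4 = 47/4
E[X | Urn B] = (-5 + 4 + 16 + 12 + 19)/5 = 46/5
E[X | Urn C] = (13 + 15 − 1)/3 = 9
E[X] = (2/7)·47/4 + (2/7)·46/5 + (3/7)·9 = 689/70 ≈ 9.84

9.84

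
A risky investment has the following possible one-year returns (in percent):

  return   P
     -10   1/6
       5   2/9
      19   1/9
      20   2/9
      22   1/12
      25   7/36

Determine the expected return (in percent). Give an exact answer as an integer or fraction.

457/36

E[X] = (1/6)·(-10) + (2/9)·5 + (1/9)·19 + (2/9)·20 + (1/12)·22 + (7/36)·25
     = 457/36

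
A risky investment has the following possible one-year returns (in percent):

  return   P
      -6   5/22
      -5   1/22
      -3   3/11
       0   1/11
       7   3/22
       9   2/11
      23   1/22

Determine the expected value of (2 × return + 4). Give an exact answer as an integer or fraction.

71/11

E[2x+4] = (5/22)·(-8) + (1/22)·(-6) + (3/11)·(-2) + (1/11)·4 + (3/22)·18 + (2/11)·22 + (1/22)·50
     = 71/11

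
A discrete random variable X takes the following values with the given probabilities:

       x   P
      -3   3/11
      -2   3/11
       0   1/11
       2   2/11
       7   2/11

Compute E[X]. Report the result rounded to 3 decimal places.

E[X] = (3/11)·(-3) + (3/11)·(-2) + (1/11)·0 + (2/11)·2 + (2/11)·7
     = 3/11 ≈ 0.273

0.273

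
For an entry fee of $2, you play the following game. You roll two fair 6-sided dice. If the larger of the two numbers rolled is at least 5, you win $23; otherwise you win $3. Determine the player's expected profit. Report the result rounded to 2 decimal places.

E[payout] = (4/9)·3 + (5/9)·23 = 127/9
Expected profit = 127/9 − 2 = 109/9 ≈ $12.11

$12.11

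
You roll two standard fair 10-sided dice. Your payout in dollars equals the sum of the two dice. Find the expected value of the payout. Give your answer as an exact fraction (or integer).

Distribution of the sum of the two dice: 2 w.p. 1/100, 3 w.p. 1/50, 4 w.p. 3/100, 5 w.p. 1/25, 6 w.p. 1/20, 7 w.p. 3/50, …
E[payout] = (1/100)·2 + (1/50)·3 + (3/100)·4 + (1/25)·5 + (1/20)·6 + (3/50)·7 + (7/100)·8 + (2/25)·9 + (9/100)·10 + (1/10)·11 + (9/100)·12 + (2/25)·13 + (7/100)·14 + (3/50)·15 + (1/20)·16 + (1/25)·17 + (3/100)·18 + (1/50)·19 + (1/100)·20 = 11

$11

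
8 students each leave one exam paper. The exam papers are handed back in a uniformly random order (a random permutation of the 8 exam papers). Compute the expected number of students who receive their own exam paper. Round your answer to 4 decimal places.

1.0000

Let Xᵢ = 1 if person i gets their own exam paper. For each i, P(Xᵢ=1) = 1/8.
By linearity of expectation, E[X₁+…+X_8] = 8·(1/8) = 1.
≈ 1.0000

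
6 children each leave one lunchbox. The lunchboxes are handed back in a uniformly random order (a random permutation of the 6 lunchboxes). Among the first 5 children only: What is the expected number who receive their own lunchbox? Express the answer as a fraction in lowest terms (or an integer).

5/6

Let Xᵢ = 1 if person i gets their own lunchbox. For each i, P(Xᵢ=1) = 1/6.
By linearity of expectation, E[X₁+…+X_5] = 5·(1/6) = 5/6.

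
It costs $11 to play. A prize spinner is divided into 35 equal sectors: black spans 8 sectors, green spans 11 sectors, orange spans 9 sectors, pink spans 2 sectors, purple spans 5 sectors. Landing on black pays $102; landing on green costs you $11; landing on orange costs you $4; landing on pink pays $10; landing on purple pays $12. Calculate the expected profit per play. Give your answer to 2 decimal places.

$10.11

E[payout] = (8/35)·102 + (11/35)·(-11) + (9/35)·(-4) + (2/35)·10 + (5/35)·12 = 739/35
Expected profit = 739/35 − 11 = 354/35 ≈ $10.11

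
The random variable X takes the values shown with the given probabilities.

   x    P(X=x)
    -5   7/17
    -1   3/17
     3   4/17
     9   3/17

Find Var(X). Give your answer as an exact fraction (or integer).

7768/289

E[X] = (7/17)·(-5) + (3/17)·(-1) + (4/17)·3 + (3/17)·9 = 1/17
E[X²] = (7/17)·25 + (3/17)·1 + (4/17)·9 + (3/17)·81 = 457/17
Var(X) = 457/17 − (1/17)² = 7768/289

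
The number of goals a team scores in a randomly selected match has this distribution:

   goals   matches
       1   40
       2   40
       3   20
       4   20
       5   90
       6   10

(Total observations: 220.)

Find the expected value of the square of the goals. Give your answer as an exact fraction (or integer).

331/22

Total = 220, so P(goals=1) = 40/220, etc.
E[X²] = (2/11)·1 + (2/11)·4 + (1/11)·9 + (1/11)·16 + (9/22)·25 + (1/22)·36
     = 331/22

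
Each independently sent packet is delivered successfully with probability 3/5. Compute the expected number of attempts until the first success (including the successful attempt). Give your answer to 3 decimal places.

For a geometric distribution, E[trials] = 1/p = 1/(3/5) = 5/3.
≈ 1.667

1.667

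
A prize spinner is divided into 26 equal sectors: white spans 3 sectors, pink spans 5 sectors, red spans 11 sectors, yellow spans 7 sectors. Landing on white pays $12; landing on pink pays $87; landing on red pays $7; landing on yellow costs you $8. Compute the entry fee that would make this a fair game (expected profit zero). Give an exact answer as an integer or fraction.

246/13 dollars

E[payout] = (3/26)·12 + (5/26)·87 + (11/26)·7 + (7/26)·(-8) = 246/13
Fair fee = E[payout] = 246/13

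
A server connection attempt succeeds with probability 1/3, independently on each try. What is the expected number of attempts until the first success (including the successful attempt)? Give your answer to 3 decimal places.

For a geometric distribution, E[trials] = 1/p = 1/(1/3) = 3.
≈ 3.000

3.000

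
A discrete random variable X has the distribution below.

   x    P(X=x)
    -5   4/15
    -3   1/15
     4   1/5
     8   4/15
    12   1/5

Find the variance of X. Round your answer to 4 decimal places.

E[X] = (4/15)·(-5) + (1/15)·(-3) + (1/5)·4 + (4/15)·8 + (1/5)·12 = 19/5
E[X²] = (4/15)·25 + (1/15)·9 + (1/5)·16 + (4/15)·64 + (1/5)·144 = 169/3
Var(X) = 169/3 − (19/5)² = 3142/75 ≈ 41.8933

41.8933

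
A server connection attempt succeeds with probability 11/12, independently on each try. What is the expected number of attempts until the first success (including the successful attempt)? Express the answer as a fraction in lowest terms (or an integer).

For a geometric distribution, E[trials] = 1/p = 1/(11/12) = 12/11.

12/11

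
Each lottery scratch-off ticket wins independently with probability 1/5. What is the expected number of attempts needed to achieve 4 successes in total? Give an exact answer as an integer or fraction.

By linearity (sum of 4 independent geometric waits), E[trials] = 4/p = 4/(1/5) = 20.

20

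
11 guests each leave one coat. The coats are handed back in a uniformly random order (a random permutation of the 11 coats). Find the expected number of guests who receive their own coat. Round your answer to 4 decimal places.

1.0000

Let Xᵢ = 1 if person i gets their own coat. For each i, P(Xᵢ=1) = 1/11.
By linearity of expectation, E[X₁+…+X_11] = 11·(1/11) = 1.
≈ 1.0000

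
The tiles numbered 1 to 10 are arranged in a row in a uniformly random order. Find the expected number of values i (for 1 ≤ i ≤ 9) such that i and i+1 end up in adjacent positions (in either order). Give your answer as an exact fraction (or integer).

9/5

For each i ∈ {1,…,9}, let Xᵢ = 1 if i and i+1 are adjacent. P(Xᵢ=1) = 2·(10−1)!/10! = 2/10.
By linearity, E[ΣXᵢ] = (9)·(2/10) = 9/5.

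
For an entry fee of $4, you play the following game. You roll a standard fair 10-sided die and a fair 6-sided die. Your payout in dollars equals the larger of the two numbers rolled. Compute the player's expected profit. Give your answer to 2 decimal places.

Distribution of the larger of the two numbers rolled: 1 w.p. 1/60, 2 w.p. 1/20, 3 w.p. 1/12, 4 w.p. 7/60, 5 w.p. 3/20, 6 w.p. 11/60, …
E[payout] = (1/60)·1 + (1/20)·2 + (1/12)·3 + (7/60)·4 + (3/20)·5 + (11/60)·6 + (1/10)·7 + (1/10)·8 + (1/10)·9 + (1/10)·10 = 73/12
Expected profit = 73/12 − 4 = 25/12 ≈ $2.08

$2.08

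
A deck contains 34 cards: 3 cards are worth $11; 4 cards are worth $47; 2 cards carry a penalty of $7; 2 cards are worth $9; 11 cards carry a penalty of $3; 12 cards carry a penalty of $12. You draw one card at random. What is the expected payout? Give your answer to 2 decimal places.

E[payout] = (3/34)·11 + (4/34)·47 + (2/34)·(-7) + (2/34)·9 + (11/34)·(-3) + (12/34)·(-12) = 24/17
≈ $1.41

$1.41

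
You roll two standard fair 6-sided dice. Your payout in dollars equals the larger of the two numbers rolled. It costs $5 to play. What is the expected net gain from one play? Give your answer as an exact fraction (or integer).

Distribution of the larger of the two numbers rolled: 1 w.p. 1/36, 2 w.p. 1/12, 3 w.p. 5/36, 4 w.p. 7/36, 5 w.p. 1/4, 6 w.p. 11/36
E[payout] = (1/36)·1 + (1/12)·2 + (5/36)·3 + (7/36)·4 + (1/4)·5 + (11/36)·6 = 161/36
Expected profit = 161/36 − 5 = -19/36

-19/36 dollars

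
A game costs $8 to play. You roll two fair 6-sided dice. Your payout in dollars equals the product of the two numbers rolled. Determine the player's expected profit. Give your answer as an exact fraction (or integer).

17/4 dollars

Distribution of the product of the two numbers rolled: 1 w.p. 1/36, 2 w.p. 1/18, 3 w.p. 1/18, 4 w.p. 1/12, 5 w.p. 1/18, 6 w.p. 1/9, …
E[payout] = (1/36)·1 + (1/18)·2 + (1/18)·3 + (1/12)·4 + (1/18)·5 + (1/9)·6 + (1/18)·8 + (1/36)·9 + (1/18)·10 + (1/9)·12 + (1/18)·15 + (1/36)·16 + (1/18)·18 + (1/18)·20 + (1/18)·24 + (1/36)·25 + (1/18)·30 + (1/36)·36 = 49/4
Expected profit = 49/4 − 8 = 17/4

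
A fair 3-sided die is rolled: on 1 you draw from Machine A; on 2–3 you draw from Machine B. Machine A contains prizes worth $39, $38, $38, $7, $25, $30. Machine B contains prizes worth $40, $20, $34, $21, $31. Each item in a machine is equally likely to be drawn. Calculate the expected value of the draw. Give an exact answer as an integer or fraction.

E[X | Machine A] = (39 + 38 + 38 + 7 + 25 + 30)/6 = 59/2
E[X | Machine B] = (40 + 20 + 34 + 21 + 31)/5 = 146/5
E[X] = (1/3)·59/2 + (2/3)·146/5 = 293/10

293/10 dollars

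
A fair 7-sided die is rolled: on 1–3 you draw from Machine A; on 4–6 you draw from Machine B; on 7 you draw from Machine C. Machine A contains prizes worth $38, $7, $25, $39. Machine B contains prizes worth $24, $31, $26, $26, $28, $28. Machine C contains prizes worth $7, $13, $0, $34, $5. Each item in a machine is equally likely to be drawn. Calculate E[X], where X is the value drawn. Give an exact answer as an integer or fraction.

3501/140 dollars

E[X | Machine A] = (38 + 7 + 25 + 39)/4 = 109/4
E[X | Machine B] = (24 + 31 + 26 + 26 + 28 + 28)/6 = 163/6
E[X | Machine C] = (7 + 13 + 0 + 34 + 5)/5 = 59/5
E[X] = (3/7)·109/4 + (3/7)·163/6 + (1/7)·59/5 = 3501/140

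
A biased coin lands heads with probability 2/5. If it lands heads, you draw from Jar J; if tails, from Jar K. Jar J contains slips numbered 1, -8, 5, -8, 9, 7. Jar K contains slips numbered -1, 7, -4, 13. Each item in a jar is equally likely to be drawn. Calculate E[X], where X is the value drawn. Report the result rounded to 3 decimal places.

E[X | Jar J] = (1 − 8 + 5 − 8 + 9 + 7)/6 = 1
E[X | Jar K] = (-1 + 7 − 4 + 13)/4 = 15/4
E[X] = (2/5)·1 + (3/5)·15/4 = 53/20 ≈ 2.650

2.650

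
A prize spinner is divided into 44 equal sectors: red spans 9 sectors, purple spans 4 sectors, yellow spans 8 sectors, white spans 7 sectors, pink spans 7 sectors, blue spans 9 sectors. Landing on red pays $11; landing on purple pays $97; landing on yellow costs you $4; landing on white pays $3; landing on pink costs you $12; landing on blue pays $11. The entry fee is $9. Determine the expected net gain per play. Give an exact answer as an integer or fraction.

95/44 dollars

E[payout] = (9/44)·11 + (4/44)·97 + (8/44)·(-4) + (7/44)·3 + (7/44)·(-12) + (9/44)·11 = 491/44
Expected profit = 491/44 − 9 = 95/44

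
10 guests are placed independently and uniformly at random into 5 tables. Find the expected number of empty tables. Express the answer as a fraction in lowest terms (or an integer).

Let Xⱼ=1 if table j is empty. P(Xⱼ=1) = ((5-1)/5)^10 = 1048576/9765625.
By linearity, E[#empty] = 5·1048576/9765625 = 1048576/1953125.

1048576/1953125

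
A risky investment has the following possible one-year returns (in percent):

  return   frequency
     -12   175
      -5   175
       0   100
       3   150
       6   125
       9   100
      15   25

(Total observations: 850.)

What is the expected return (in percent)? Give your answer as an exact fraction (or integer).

-10/17

Total = 850, so P(return=-12) = 175/850, etc.
E[X] = (7/34)·(-12) + (7/34)·(-5) + (2/17)·0 + (3/17)·3 + (5/34)·6 + (2/17)·9 + (1/34)·15
     = -10/17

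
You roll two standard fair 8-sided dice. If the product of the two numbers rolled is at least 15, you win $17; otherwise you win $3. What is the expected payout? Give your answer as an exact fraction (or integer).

341/32 dollars

E[payout] = (29/64)·3 + (35/64)·17 = 341/32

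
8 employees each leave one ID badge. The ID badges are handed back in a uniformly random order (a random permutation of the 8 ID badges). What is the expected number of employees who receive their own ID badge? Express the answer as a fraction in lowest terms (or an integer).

Let Xᵢ = 1 if person i gets their own ID badge. For each i, P(Xᵢ=1) = 1/8.
By linearity of expectation, E[X₁+…+X_8] = 8·(1/8) = 1.

1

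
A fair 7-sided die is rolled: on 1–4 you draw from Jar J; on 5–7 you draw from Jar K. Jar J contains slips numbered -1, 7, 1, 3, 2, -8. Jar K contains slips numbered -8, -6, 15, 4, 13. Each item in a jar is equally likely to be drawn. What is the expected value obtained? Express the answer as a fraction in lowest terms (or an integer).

E[X | Jar J] = (-1 + 7 + 1 + 3 + 2 − 8)/6 = 2/3
E[X | Jar K] = (-8 − 6 + 15 + 4 + 13)/5 = 18/5
E[X] = (4/7)·2/3 + (3/7)·18/5 = 202/105

202/105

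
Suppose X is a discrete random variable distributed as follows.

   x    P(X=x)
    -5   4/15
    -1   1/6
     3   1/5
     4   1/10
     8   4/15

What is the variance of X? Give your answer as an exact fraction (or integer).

E[X] = (4/15)·(-5) + (1/6)·(-1) + (1/5)·3 + (1/10)·4 + (4/15)·8 = 49/30
E[X²] = (4/15)·25 + (1/6)·1 + (1/5)·9 + (1/10)·16 + (4/15)·64 = 273/10
Var(X) = 273/10 − (49/30)² = 22169/900

22169/900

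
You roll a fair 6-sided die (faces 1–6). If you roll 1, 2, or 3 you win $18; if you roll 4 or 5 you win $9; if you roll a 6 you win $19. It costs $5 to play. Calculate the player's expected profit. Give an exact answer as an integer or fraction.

61/6 dollars

E[payout] = (1/3)·9 + (1/2)·18 + (1/6)·19 = 91/6
Expected profit = 91/6 − 5 = 61/6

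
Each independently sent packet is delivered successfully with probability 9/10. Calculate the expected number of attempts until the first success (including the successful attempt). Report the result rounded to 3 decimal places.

1.111

For a geometric distribution, E[trials] = 1/p = 1/(9/10) = 10/9.
≈ 1.111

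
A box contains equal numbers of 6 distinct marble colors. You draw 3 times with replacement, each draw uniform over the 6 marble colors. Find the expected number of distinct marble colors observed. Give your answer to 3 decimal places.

Let Xⱼ=1 if type j appears at least once. P(Xⱼ=1) = 1 − ((6−1)/6)^3 = 91/216.
E[#distinct] = 6·91/216 = 91/36.
≈ 2.528

2.528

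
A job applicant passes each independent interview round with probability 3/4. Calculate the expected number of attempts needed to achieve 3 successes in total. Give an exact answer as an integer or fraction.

By linearity (sum of 3 independent geometric waits), E[trials] = 3/p = 3/(3/4) = 4.

4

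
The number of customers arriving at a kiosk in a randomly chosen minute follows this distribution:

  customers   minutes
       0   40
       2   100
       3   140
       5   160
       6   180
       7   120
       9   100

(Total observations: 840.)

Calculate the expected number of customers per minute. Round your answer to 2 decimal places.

5.05

Total = 840, so P(customers=0) = 40/840, etc.
E[X] = (1/21)·0 + (5/42)·2 + (1/6)·3 + (4/21)·5 + (3/14)·6 + (1/7)·7 + (5/42)·9
     = 106/21 ≈ 5.05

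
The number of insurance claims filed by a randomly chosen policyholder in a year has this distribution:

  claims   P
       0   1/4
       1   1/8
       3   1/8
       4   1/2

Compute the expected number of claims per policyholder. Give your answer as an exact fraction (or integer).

E[X] = (1/4)·0 + (1/8)·1 + (1/8)·3 + (1/2)·4
     = 5/2

5/2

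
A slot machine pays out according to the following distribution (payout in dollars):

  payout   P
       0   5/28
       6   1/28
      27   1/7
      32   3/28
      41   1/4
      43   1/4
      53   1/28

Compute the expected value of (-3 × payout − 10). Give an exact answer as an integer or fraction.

E[-3x-10] = (5/28)·(-10) + (1/28)·(-28) + (1/7)·(-91) + (3/28)·(-106) + (1/4)·(-133) + (1/4)·(-139) + (1/28)·(-169)
     = -2833/28

-2833/28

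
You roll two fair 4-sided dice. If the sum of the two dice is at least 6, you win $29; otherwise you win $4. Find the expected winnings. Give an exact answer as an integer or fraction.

E[payout] = (5/8)·4 + (3/8)·29 = 107/8

107/8 dollars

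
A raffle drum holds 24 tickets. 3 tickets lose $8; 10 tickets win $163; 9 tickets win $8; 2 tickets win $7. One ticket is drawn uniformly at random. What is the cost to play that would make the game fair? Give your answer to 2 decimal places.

$70.50

E[payout] = (3/24)·(-8) + (10/24)·163 + (9/24)·8 + (2/24)·7 = 141/2
Fair fee = E[payout] = 141/2 ≈ $70.50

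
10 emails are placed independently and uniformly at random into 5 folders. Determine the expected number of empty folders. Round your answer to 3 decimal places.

0.537

Let Xⱼ=1 if folder j is empty. P(Xⱼ=1) = ((5-1)/5)^10 = 1048576/9765625.
By linearity, E[#empty] = 5·1048576/9765625 = 1048576/1953125.
≈ 0.537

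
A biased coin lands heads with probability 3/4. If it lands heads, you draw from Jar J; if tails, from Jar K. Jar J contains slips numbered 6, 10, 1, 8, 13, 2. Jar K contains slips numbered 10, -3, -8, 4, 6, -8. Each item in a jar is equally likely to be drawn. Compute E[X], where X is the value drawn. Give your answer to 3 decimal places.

5.042

E[X | Jar J] = (6 + 10 + 1 + 8 + 13 + 2)/6 = 20/3
E[X | Jar K] = (10 − 3 − 8 + 4 + 6 − 8)/6 = 1/6
E[X] = (3/4)·20/3 + (1/4)·1/6 = 121/24 ≈ 5.042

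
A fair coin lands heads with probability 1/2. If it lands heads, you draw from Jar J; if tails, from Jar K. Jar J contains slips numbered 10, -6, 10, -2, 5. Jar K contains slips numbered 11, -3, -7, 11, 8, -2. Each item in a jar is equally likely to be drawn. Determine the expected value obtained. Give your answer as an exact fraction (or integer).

16/5

E[X | Jar J] = (10 − 6 + 10 − 2 + 5)/5 = 17/5
E[X | Jar K] = (11 − 3 − 7 + 11 + 8 − 2)/6 = 3
E[X] = (1/2)·17/5 + (1/2)·3 = 16/5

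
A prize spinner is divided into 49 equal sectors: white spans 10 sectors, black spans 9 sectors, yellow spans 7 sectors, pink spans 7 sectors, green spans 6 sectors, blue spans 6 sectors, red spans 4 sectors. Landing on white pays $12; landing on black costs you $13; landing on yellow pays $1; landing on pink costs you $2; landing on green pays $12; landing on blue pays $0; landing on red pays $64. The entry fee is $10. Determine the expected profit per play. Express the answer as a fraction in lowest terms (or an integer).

-166/49 dollars

E[payout] = (10/49)·12 + (9/49)·(-13) + (7/49)·1 + (7/49)·(-2) + (6/49)·12 + (6/49)·0 + (4/49)·64 = 324/49
Expected profit = 324/49 − 10 = -166/49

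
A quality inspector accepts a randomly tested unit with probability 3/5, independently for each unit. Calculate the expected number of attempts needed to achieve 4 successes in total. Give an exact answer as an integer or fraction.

20/3

By linearity (sum of 4 independent geometric waits), E[trials] = 4/p = 4/(3/5) = 20/3.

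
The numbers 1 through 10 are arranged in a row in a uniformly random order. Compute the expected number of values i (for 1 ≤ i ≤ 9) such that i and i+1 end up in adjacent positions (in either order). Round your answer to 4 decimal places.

1.8000

For each i ∈ {1,…,9}, let Xᵢ = 1 if i and i+1 are adjacent. P(Xᵢ=1) = 2·(10−1)!/10! = 2/10.
By linearity, E[ΣXᵢ] = (9)·(2/10) = 9/5.
≈ 1.8000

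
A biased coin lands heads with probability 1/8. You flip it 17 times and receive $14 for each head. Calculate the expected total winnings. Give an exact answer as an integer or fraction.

E[#heads] = 17·1/8 = 17/8 (linearity over flips).
E[winnings] = 14·17/8 = 119/4.

119/4 dollars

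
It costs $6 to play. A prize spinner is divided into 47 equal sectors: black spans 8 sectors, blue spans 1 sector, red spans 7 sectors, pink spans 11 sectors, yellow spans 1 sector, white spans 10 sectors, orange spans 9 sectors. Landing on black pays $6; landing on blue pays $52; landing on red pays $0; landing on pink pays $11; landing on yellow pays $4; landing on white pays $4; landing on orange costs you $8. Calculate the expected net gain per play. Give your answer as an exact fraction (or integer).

-89/47 dollars

E[payout] = (8/47)·6 + (1/47)·52 + (7/47)·0 + (11/47)·11 + (1/47)·4 + (10/47)·4 + (9/47)·(-8) = 193/47
Expected profit = 193/47 − 6 = -89/47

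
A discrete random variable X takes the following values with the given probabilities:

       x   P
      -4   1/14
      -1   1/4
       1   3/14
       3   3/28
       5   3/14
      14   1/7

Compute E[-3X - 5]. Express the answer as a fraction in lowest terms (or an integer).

-199/14

E[-3x-5] = (1/14)·7 + (1/4)·(-2) + (3/14)·(-8) + (3/28)·(-14) + (3/14)·(-20) + (1/7)·(-47)
     = -199/14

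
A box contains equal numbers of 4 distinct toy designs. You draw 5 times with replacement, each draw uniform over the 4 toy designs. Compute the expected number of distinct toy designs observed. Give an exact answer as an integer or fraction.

Let Xⱼ=1 if type j appears at least once. P(Xⱼ=1) = 1 − ((4−1)/4)^5 = 781/1024.
E[#distinct] = 4·781/1024 = 781/256.

781/256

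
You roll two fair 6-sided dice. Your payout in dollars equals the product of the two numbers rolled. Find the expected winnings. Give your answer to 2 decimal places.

$12.25

Distribution of the product of the two numbers rolled: 1 w.p. 1/36, 2 w.p. 1/18, 3 w.p. 1/18, 4 w.p. 1/12, 5 w.p. 1/18, 6 w.p. 1/9, …
E[payout] = (1/36)·1 + (1/18)·2 + (1/18)·3 + (1/12)·4 + (1/18)·5 + (1/9)·6 + (1/18)·8 + (1/36)·9 + (1/18)·10 + (1/9)·12 + (1/18)·15 + (1/36)·16 + (1/18)·18 + (1/18)·20 + (1/18)·24 + (1/36)·25 + (1/18)·30 + (1/36)·36 = 49/4
≈ $12.25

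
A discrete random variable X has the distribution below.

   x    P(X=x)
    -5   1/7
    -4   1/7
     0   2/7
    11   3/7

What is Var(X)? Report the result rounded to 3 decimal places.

45.959

E[X] = (1/7)·(-5) + (1/7)·(-4) + (2/7)·0 + (3/7)·11 = 24/7
E[X²] = (1/7)·25 + (1/7)·16 + (2/7)·0 + (3/7)·121 = 404/7
Var(X) = 404/7 − (24/7)² = 2252/49 ≈ 45.959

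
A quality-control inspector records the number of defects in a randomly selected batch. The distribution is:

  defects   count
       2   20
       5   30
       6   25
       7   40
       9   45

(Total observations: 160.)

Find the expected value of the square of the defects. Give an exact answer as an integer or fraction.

Total = 160, so P(defects=2) = 20/160, etc.
E[X²] = (1/8)·4 + (3/16)·25 + (5/32)·36 + (1/4)·49 + (9/32)·81
     = 1467/32

1467/32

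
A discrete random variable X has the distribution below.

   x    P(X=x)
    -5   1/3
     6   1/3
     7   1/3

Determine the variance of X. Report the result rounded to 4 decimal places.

E[X] = (1/3)·(-5) + (1/3)·6 + (1/3)·7 = 8/3
E[X²] = (1/3)·25 + (1/3)·36 + (1/3)·49 = 110/3
Var(X) = 110/3 − (8/3)² = 266/9 ≈ 29.5556

29.5556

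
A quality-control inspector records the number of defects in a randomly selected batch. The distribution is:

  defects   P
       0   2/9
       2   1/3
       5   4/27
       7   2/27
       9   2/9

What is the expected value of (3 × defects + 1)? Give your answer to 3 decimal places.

E[3x+1] = (2/9)·1 + (1/3)·7 + (4/27)·16 + (2/27)·22 + (2/9)·28
     = 115/9 ≈ 12.778

12.778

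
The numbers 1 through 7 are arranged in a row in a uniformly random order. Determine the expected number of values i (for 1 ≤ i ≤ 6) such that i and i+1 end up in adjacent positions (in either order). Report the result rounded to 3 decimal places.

For each i ∈ {1,…,6}, let Xᵢ = 1 if i and i+1 are adjacent. P(Xᵢ=1) = 2·(7−1)!/7! = 2/7.
By linearity, E[ΣXᵢ] = (6)·(2/7) = 12/7.
≈ 1.714

1.714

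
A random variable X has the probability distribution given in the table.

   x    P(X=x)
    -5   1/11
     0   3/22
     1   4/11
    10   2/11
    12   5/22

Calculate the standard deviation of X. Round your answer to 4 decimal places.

5.8054

E[X] = 49/11, E[X²] = 589/11
Var(X) = E[X²] − (E[X])² = 589/11 − 2401/121 = 4078/121
SD(X) = √(4078/121) ≈ 5.8054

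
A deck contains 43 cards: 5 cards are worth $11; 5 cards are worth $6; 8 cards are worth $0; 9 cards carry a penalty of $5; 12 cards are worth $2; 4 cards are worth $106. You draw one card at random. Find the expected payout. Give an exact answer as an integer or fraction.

E[payout] = (5/43)·11 + (5/43)·6 + (8/43)·0 + (9/43)·(-5) + (12/43)·2 + (4/43)·106 = 488/43

488/43 dollars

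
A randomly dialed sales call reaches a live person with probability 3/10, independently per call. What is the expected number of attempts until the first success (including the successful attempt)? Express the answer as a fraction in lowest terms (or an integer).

For a geometric distribution, E[trials] = 1/p = 1/(3/10) = 10/3.

10/3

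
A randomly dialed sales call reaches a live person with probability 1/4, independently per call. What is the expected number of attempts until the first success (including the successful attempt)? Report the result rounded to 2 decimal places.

For a geometric distribution, E[trials] = 1/p = 1/(1/4) = 4.
≈ 4.00

4.00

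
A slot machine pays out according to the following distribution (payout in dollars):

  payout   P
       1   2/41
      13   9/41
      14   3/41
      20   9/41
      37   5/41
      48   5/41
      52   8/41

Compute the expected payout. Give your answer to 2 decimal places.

E[X] = (2/41)·1 + (9/41)·13 + (3/41)·14 + (9/41)·20 + (5/41)·37 + (5/41)·48 + (8/41)·52
     = 1182/41 ≈ 28.83

$28.83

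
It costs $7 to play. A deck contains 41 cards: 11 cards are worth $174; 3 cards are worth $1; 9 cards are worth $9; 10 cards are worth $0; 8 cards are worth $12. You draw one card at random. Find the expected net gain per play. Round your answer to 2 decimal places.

$44.07

E[payout] = (11/41)·174 + (3/41)·1 + (9/41)·9 + (10/41)·0 + (8/41)·12 = 2094/41
Expected profit = 2094/41 − 7 = 1807/41 ≈ $44.07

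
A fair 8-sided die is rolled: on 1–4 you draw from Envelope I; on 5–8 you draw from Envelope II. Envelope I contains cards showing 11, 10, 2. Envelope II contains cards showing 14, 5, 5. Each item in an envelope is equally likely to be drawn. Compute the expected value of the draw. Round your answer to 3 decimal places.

7.833

E[X | Envelope I] = (11 + 10 + 2)/3 = 23/3
E[X | Envelope II] = (14 + 5 + 5)/3 = 8
E[X] = (1/2)·23/3 + (1/2)·8 = 47/6 ≈ 7.833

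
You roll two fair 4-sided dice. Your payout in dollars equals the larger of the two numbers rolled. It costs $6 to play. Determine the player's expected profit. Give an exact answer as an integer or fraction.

-23/8 dollars

Distribution of the larger of the two numbers rolled: 1 w.p. 1/16, 2 w.p. 3/16, 3 w.p. 5/16, 4 w.p. 7/16
E[payout] = (1/16)·1 + (3/16)·2 + (5/16)·3 + (7/16)·4 = 25/8
Expected profit = 25/8 − 6 = -23/8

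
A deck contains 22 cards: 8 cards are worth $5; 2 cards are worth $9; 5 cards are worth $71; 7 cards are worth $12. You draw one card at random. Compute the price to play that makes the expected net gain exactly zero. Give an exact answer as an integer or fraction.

E[payout] = (8/22)·5 + (2/22)·9 + (5/22)·71 + (7/22)·12 = 497/22
Fair fee = E[payout] = 497/22

497/22 dollars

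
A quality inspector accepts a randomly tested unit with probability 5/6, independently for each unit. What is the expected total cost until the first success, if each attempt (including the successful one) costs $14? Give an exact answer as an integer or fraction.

E[#attempts] = 1/p = 6/5; E[cost] = 14·6/5 = 84/5.

84/5 dollars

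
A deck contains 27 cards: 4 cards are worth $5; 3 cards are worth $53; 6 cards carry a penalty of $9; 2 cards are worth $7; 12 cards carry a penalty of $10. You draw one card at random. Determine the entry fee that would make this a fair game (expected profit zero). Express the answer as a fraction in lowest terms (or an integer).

E[payout] = (4/27)·5 + (3/27)·53 + (6/27)·(-9) + (2/27)·7 + (12/27)·(-10) = 19/27
Fair fee = E[payout] = 19/27

19/27 dollars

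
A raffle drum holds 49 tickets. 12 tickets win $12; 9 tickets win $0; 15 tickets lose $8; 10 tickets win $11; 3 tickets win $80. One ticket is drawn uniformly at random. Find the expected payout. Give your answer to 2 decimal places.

$7.63

E[payout] = (12/49)·12 + (9/49)·0 + (15/49)·(-8) + (10/49)·11 + (3/49)·80 = 374/49
≈ $7.63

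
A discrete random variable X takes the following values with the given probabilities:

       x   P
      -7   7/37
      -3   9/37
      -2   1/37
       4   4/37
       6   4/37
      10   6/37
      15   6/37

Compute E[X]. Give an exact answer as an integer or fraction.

E[X] = (7/37)·(-7) + (9/37)·(-3) + (1/37)·(-2) + (4/37)·4 + (4/37)·6 + (6/37)·10 + (6/37)·15
     = 112/37

112/37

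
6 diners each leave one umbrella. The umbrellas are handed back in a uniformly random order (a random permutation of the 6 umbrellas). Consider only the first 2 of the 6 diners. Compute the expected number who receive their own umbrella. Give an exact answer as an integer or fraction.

1/3

Let Xᵢ = 1 if person i gets their own umbrella. For each i, P(Xᵢ=1) = 1/6.
By linearity of expectation, E[X₁+…+X_2] = 2·(1/6) = 1/3.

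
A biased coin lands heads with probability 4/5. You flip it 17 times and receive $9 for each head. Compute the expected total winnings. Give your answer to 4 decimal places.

E[#heads] = 17·4/5 = 68/5 (linearity over flips).
E[winnings] = 9·68/5 = 612/5.
≈ 122.4000

$122.4000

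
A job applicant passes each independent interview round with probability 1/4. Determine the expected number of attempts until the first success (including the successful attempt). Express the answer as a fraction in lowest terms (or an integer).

For a geometric distribution, E[trials] = 1/p = 1/(1/4) = 4.

4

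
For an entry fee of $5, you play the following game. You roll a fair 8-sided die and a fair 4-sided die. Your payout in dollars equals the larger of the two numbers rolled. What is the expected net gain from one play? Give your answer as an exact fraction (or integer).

-3/16 dollars

Distribution of the larger of the two numbers rolled: 1 w.p. 1/32, 2 w.p. 3/32, 3 w.p. 5/32, 4 w.p. 7/32, 5 w.p. 1/8, 6 w.p. 1/8, …
E[payout] = (1/32)·1 + (3/32)·2 + (5/32)·3 + (7/32)·4 + (1/8)·5 + (1/8)·6 + (1/8)·7 + (1/8)·8 = 77/16
Expected profit = 77/16 − 5 = -3/16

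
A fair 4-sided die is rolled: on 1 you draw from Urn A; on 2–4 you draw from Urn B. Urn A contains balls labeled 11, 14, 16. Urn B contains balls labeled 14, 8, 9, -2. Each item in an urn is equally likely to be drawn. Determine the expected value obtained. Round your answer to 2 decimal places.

E[X | Urn A] = (11 + 14 + 16)/3 = 41/3
E[X | Urn B] = (14 + 8 + 9 − 2)/4 = 29/4
E[X] = (1/4)·41/3 + (3/4)·29/4 = 425/48 ≈ 8.85

8.85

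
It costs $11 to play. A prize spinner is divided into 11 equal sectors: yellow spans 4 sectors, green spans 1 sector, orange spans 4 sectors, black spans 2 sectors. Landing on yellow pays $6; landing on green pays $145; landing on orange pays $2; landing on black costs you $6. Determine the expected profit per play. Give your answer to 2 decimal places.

E[payout] = (4/11)·6 + (1/11)·145 + (4/11)·2 + (2/11)·(-6) = 15
Expected profit = 15 − 11 = 4 ≈ $4.00

$4.00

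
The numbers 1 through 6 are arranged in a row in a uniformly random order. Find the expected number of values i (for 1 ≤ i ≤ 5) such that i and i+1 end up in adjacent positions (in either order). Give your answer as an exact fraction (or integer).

For each i ∈ {1,…,5}, let Xᵢ = 1 if i and i+1 are adjacent. P(Xᵢ=1) = 2·(6−1)!/6! = 2/6.
By linearity, E[ΣXᵢ] = (5)·(2/6) = 5/3.

5/3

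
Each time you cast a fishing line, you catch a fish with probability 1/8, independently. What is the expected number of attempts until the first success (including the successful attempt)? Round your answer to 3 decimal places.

8.000

For a geometric distribution, E[trials] = 1/p = 1/(1/8) = 8.
≈ 8.000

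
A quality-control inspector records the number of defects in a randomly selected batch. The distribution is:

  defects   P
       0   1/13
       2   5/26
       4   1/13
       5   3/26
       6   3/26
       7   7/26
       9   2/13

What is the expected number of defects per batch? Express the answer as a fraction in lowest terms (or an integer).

68/13

E[X] = (1/13)·0 + (5/26)·2 + (1/13)·4 + (3/26)·5 + (3/26)·6 + (7/26)·7 + (2/13)·9
     = 68/13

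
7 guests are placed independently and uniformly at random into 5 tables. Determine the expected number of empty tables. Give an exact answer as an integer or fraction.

Let Xⱼ=1 if table j is empty. P(Xⱼ=1) = ((5-1)/5)^7 = 16384/78125.
By linearity, E[#empty] = 5·16384/78125 = 16384/15625.

16384/15625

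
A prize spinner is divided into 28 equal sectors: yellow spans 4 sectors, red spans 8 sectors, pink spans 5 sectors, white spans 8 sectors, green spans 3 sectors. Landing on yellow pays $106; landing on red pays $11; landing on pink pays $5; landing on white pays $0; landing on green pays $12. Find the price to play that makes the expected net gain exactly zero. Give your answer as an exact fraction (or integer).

573/28 dollars

E[payout] = (4/28)·106 + (8/28)·11 + (5/28)·5 + (8/28)·0 + (3/28)·12 = 573/28
Fair fee = E[payout] = 573/28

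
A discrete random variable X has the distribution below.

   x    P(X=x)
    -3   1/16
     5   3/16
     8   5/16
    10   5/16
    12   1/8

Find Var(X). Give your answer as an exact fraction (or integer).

E[X] = (1/16)·(-3) + (3/16)·5 + (5/16)·8 + (5/16)·10 + (1/8)·12 = 63/8
E[X²] = (1/16)·9 + (3/16)·25 + (5/16)·64 + (5/16)·100 + (1/8)·144 = 149/2
Var(X) = 149/2 − (63/8)² = 799/64

799/64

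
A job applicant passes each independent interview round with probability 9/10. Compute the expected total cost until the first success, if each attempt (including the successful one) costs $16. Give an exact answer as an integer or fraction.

E[#attempts] = 1/p = 10/9; E[cost] = 16·10/9 = 160/9.

160/9 dollars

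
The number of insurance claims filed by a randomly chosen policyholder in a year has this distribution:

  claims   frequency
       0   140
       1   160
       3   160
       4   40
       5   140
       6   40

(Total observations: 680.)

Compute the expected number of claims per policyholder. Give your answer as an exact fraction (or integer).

87/34

Total = 680, so P(claims=0) = 140/680, etc.
E[X] = (7/34)·0 + (4/17)·1 + (4/17)·3 + (1/17)·4 + (7/34)·5 + (1/17)·6
     = 87/34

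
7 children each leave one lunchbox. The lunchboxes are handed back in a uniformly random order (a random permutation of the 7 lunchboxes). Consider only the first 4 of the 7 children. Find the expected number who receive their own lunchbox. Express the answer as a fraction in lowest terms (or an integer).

Let Xᵢ = 1 if person i gets their own lunchbox. For each i, P(Xᵢ=1) = 1/7.
By linearity of expectation, E[X₁+…+X_4] = 4·(1/7) = 4/7.

4/7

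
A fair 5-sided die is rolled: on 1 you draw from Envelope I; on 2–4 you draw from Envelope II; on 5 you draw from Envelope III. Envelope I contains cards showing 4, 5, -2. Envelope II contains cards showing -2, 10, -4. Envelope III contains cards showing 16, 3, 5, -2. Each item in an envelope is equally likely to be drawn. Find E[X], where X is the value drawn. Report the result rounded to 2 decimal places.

E[X | Envelope I] = (4 + 5 − 2)/3 = 7/3
E[X | Envelope II] = (-2 + 10 − 4)/3 = 4/3
E[X | Envelope III] = (16 + 3 + 5 − 2)/4 = 11/2
E[X] = (1/5)·7/3 + (3/5)·4/3 + (1/5)·11/2 = 71/30 ≈ 2.37

2.37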